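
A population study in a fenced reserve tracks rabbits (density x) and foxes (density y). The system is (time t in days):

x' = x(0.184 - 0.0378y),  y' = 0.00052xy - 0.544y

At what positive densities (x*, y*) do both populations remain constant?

Set dy/dt = 0 with y > 0: 0.00052x - 0.544 = 0, so x* = 0.544/0.00052 = 1050.
Set dx/dt = 0 with x > 0: 0.184 - 0.0378y = 0, so y* = 0.184/0.0378 = 4.87.

x* ≈ 1050, y* ≈ 4.87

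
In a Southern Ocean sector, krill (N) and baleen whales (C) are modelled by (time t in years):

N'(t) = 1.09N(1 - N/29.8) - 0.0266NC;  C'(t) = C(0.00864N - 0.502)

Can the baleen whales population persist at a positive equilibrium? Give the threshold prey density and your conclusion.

Threshold N = 58.1; K < 58.1, so no, the predator goes extinct.

The predator equation gives dC/dt > 0 only when N > 0.502/0.00864 = 58.1.
Without the predator, N → K = 29.8. Since 29.8 < 58.1, the predator cannot invade.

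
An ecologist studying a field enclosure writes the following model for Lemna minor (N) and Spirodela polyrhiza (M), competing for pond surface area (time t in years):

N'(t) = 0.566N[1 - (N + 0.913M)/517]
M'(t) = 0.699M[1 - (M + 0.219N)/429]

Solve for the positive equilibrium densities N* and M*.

N* ≈ 157, M* ≈ 395

Setting both brackets to zero gives the nullclines N + 0.913M = 517 and 0.219N + M = 429.
Substituting M = 429 - 0.219N into the first: N(1 - 0.913·0.219) = 517 - 0.913·429.
So N* = 125/0.8 = 157, and then M* = 429 - 0.219·157 = 395.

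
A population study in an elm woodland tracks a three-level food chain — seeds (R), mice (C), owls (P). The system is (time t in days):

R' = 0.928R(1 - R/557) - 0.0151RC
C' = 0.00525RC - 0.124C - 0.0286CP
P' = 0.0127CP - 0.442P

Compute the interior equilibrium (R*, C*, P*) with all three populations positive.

R* ≈ 242, C* ≈ 34.8, P* ≈ 40

From dP/dt = 0: 0.0127C* = 0.442, so C* = 34.8.
From dR/dt = 0: 0.928(1 - R*/557) = 0.0151·34.8, giving R* = 557·(1 - 0.566) = 242.
From dC/dt = 0: 0.00525·242 - 0.124 = 0.0286P*, so P* = 1.14/0.0286 = 40.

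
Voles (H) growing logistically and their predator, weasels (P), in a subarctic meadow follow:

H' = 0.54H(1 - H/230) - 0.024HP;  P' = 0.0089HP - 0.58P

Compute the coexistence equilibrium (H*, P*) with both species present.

H* ≈ 65.2, P* ≈ 16.1

From dP/dt = 0 with P > 0: 0.0089H* = 0.58, so H* = 65.2.
Substitute into dH/dt = 0: 0.54(1 - 65.2/230) = 0.024P*.
The bracket is 0.717, giving P* = 0.387/0.024 = 16.1.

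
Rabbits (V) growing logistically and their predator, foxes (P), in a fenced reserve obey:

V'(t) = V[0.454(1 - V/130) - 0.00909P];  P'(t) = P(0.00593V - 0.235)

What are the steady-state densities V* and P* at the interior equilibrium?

V* ≈ 39.6, P* ≈ 34.7

From dP/dt = 0 with P > 0: 0.00593V* = 0.235, so V* = 39.6.
Substitute into dV/dt = 0: 0.454(1 - 39.6/130) = 0.00909P*.
The bracket is 0.695, giving P* = 0.316/0.00909 = 34.7.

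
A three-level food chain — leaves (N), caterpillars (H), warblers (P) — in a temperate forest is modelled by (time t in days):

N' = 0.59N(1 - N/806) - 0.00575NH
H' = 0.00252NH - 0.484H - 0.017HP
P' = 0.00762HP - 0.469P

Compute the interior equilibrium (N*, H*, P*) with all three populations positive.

N* ≈ 323, H* ≈ 61.5, P* ≈ 19.3

From dP/dt = 0: 0.00762H* = 0.469, so H* = 61.5.
From dN/dt = 0: 0.59(1 - N*/806) = 0.00575·61.5, giving N* = 806·(1 - 0.6) = 323.
From dH/dt = 0: 0.00252·323 - 0.484 = 0.017P*, so P* = 0.329/0.017 = 19.3.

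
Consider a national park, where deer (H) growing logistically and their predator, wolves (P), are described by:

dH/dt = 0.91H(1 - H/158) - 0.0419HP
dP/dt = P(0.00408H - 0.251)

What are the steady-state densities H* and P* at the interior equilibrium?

From dP/dt = 0 with P > 0: 0.00408H* = 0.251, so H* = 61.5.
Substitute into dH/dt = 0: 0.91(1 - 61.5/158) = 0.0419P*.
The bracket is 0.611, giving P* = 0.556/0.0419 = 13.3.

H* ≈ 61.5, P* ≈ 13.3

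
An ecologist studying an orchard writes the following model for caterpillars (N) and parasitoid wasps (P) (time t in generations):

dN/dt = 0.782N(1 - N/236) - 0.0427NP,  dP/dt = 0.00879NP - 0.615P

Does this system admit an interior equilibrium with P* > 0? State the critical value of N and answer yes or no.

Threshold N = 70; K > 70, so yes, the predator persists.

The predator equation gives dP/dt > 0 only when N > 0.615/0.00879 = 70.
Without the predator, N → K = 236. Since 236 > 70, the predator can invade and persist.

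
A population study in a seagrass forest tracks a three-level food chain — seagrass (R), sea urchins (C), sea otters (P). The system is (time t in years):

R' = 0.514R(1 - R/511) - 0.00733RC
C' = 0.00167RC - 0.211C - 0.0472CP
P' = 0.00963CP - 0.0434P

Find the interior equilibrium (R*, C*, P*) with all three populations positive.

R* ≈ 478, C* ≈ 4.51, P* ≈ 12.4

From dP/dt = 0: 0.00963C* = 0.0434, so C* = 4.51.
From dR/dt = 0: 0.514(1 - R*/511) = 0.00733·4.51, giving R* = 511·(1 - 0.0643) = 478.
From dC/dt = 0: 0.00167·478 - 0.211 = 0.0472P*, so P* = 0.588/0.0472 = 12.4.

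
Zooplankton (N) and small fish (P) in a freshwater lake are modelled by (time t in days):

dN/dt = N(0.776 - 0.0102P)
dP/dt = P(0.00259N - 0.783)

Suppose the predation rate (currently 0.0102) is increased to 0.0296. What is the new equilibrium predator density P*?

P* ≈ 26.2

At the interior fixed point, setting dN/dt = 0 with N > 0 fixes P* = (prey growth rate)/(NP coefficient) — independent of the other coefficients.
With the change, P* = 0.776/0.0296 = 26.2; it falls from 76.1.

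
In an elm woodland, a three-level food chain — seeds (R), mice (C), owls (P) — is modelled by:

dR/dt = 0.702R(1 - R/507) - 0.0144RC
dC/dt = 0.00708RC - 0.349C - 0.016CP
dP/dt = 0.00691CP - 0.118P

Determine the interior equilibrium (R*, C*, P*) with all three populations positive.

R* ≈ 329, C* ≈ 17.1, P* ≈ 124

From dP/dt = 0: 0.00691C* = 0.118, so C* = 17.1.
From dR/dt = 0: 0.702(1 - R*/507) = 0.0144·17.1, giving R* = 507·(1 - 0.35) = 329.
From dC/dt = 0: 0.00708·329 - 0.349 = 0.016P*, so P* = 1.98/0.016 = 124.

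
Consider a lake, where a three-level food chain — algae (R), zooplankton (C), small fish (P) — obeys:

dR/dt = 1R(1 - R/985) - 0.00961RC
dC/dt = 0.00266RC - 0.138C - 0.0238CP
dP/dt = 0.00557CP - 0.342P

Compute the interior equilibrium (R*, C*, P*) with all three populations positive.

From dP/dt = 0: 0.00557C* = 0.342, so C* = 61.4.
From dR/dt = 0: 1(1 - R*/985) = 0.00961·61.4, giving R* = 985·(1 - 0.59) = 404.
From dC/dt = 0: 0.00266·404 - 0.138 = 0.0238P*, so P* = 0.936/0.0238 = 39.3.

R* ≈ 404, C* ≈ 61.4, P* ≈ 39.3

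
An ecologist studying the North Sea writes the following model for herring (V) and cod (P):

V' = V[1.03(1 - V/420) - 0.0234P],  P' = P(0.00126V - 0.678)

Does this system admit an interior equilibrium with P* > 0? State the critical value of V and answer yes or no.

Threshold V = 538; K < 538, so no, the predator goes extinct.

The predator equation gives dP/dt > 0 only when V > 0.678/0.00126 = 538.
Without the predator, V → K = 420. Since 420 < 538, the predator cannot invade.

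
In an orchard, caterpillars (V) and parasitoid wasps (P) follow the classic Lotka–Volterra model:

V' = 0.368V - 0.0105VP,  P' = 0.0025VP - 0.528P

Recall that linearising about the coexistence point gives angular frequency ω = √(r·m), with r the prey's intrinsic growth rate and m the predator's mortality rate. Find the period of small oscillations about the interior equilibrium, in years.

Here r = 0.368 and m = 0.528, so r·m = 0.194.
ω = √0.194 = 0.441 per year, hence T = 2π/ω ≈ 14.3 years.

T ≈ 14.3 years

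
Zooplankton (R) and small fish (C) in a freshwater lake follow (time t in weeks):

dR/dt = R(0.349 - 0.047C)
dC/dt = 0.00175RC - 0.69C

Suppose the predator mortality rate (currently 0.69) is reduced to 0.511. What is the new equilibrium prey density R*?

At the interior fixed point, setting dC/dt = 0 with C > 0 fixes R* = (predator death rate)/(RC coefficient) — independent of the other coefficients.
With the change, R* = 0.511/0.00175 = 292; it falls from 394.

R* ≈ 292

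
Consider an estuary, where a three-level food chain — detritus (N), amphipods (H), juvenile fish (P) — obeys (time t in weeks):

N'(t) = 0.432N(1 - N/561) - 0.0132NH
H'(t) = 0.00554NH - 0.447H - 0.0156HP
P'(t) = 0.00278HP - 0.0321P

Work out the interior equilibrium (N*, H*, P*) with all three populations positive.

From dP/dt = 0: 0.00278H* = 0.0321, so H* = 11.5.
From dN/dt = 0: 0.432(1 - N*/561) = 0.0132·11.5, giving N* = 561·(1 - 0.353) = 363.
From dH/dt = 0: 0.00554·363 - 0.447 = 0.0156P*, so P* = 1.56/0.0156 = 100.

N* ≈ 363, H* ≈ 11.5, P* ≈ 100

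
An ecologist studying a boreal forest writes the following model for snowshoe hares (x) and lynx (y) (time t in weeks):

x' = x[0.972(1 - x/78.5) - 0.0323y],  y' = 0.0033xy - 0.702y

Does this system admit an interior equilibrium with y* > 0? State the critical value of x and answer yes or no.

Threshold x = 213; K < 213, so no, the predator goes extinct.

The predator equation gives dy/dt > 0 only when x > 0.702/0.0033 = 213.
Without the predator, x → K = 78.5. Since 78.5 < 213, the predator cannot invade.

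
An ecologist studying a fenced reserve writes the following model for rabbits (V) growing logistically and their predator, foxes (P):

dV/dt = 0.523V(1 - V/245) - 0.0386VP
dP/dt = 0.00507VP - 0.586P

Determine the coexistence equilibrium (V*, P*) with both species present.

V* ≈ 116, P* ≈ 7.16

From dP/dt = 0 with P > 0: 0.00507V* = 0.586, so V* = 116.
Substitute into dV/dt = 0: 0.523(1 - 116/245) = 0.0386P*.
The bracket is 0.528, giving P* = 0.276/0.0386 = 7.16.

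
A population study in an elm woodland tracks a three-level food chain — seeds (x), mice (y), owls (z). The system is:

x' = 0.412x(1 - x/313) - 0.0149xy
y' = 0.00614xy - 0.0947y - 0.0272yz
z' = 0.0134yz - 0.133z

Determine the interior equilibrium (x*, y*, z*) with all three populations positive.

From dz/dt = 0: 0.0134y* = 0.133, so y* = 9.93.
From dx/dt = 0: 0.412(1 - x*/313) = 0.0149·9.93, giving x* = 313·(1 - 0.359) = 201.
From dy/dt = 0: 0.00614·201 - 0.0947 = 0.0272z*, so z* = 1.14/0.0272 = 41.8.

x* ≈ 201, y* ≈ 9.93, z* ≈ 41.8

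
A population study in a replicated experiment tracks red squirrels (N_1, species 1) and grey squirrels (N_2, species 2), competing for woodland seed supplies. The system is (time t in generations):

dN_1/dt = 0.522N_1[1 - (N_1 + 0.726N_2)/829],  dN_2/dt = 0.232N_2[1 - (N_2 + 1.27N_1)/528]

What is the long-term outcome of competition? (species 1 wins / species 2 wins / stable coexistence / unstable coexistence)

species 1 excludes species 2

Compare the nullcline intercepts: K1/α12 = 829/0.726 = 1140 > K2 = 528; K2/α21 = 528/1.27 = 416 < K1 = 829.
Since the inequalities point opposite ways, species 1 can invade but species 2 cannot.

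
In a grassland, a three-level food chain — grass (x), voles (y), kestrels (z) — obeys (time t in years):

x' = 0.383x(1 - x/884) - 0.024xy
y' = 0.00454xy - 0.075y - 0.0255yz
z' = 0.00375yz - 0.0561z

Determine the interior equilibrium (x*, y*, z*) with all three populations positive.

x* ≈ 55.3, y* ≈ 15, z* ≈ 6.9

From dz/dt = 0: 0.00375y* = 0.0561, so y* = 15.
From dx/dt = 0: 0.383(1 - x*/884) = 0.024·15, giving x* = 884·(1 - 0.937) = 55.3.
From dy/dt = 0: 0.00454·55.3 - 0.075 = 0.0255z*, so z* = 0.176/0.0255 = 6.9.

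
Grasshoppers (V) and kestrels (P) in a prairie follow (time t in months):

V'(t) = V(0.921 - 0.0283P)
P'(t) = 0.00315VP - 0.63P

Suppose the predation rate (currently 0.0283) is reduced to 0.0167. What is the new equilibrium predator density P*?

At the interior fixed point, setting dV/dt = 0 with V > 0 fixes P* = (prey growth rate)/(VP coefficient) — independent of the other coefficients.
With the change, P* = 0.921/0.0167 = 55.1; it rises from 32.5.

P* ≈ 55.1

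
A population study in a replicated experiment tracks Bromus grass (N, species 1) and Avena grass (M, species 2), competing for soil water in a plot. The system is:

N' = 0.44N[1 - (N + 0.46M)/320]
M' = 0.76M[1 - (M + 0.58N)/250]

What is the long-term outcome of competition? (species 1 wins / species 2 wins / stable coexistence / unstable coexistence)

stable coexistence

Compare the nullcline intercepts: K1/α12 = 320/0.46 = 696 > K2 = 250; K2/α21 = 250/0.58 = 431 > K1 = 320.
Since both inequalities hold, each species can invade when rare, so the interior equilibrium is stable.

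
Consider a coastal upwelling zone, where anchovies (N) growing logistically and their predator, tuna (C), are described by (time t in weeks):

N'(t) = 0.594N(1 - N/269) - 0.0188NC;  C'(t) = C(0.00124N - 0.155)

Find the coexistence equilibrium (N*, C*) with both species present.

N* ≈ 125, C* ≈ 16.9

From dC/dt = 0 with C > 0: 0.00124N* = 0.155, so N* = 125.
Substitute into dN/dt = 0: 0.594(1 - 125/269) = 0.0188C*.
The bracket is 0.535, giving C* = 0.318/0.0188 = 16.9.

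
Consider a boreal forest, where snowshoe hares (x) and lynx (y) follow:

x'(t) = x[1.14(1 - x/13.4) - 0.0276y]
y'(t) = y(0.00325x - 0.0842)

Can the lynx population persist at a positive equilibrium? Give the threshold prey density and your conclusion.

The predator equation gives dy/dt > 0 only when x > 0.0842/0.00325 = 25.9.
Without the predator, x → K = 13.4. Since 13.4 < 25.9, the predator cannot invade.

Threshold x = 25.9; K < 25.9, so no, the predator goes extinct.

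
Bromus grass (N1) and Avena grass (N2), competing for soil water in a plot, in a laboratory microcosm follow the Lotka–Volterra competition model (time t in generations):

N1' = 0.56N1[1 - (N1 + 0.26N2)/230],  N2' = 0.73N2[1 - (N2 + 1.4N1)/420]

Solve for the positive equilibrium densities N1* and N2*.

Setting both brackets to zero gives the nullclines N1 + 0.26N2 = 230 and 1.4N1 + N2 = 420.
Substituting N2 = 420 - 1.4N1 into the first: N1(1 - 0.26·1.4) = 230 - 0.26·420.
So N1* = 121/0.636 = 190, and then N2* = 420 - 1.4·190 = 154.

N1* ≈ 190, N2* ≈ 154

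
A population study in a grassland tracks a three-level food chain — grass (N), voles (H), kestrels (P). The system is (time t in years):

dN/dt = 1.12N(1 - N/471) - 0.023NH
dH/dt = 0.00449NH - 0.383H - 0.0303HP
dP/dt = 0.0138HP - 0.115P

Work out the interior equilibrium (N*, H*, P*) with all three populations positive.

N* ≈ 390, H* ≈ 8.33, P* ≈ 45.2

From dP/dt = 0: 0.0138H* = 0.115, so H* = 8.33.
From dN/dt = 0: 1.12(1 - N*/471) = 0.023·8.33, giving N* = 471·(1 - 0.171) = 390.
From dH/dt = 0: 0.00449·390 - 0.383 = 0.0303P*, so P* = 1.37/0.0303 = 45.2.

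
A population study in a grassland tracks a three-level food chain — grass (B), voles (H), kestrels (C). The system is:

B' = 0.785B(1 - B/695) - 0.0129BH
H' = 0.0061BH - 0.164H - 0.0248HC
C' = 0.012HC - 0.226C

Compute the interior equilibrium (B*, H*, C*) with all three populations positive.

From dC/dt = 0: 0.012H* = 0.226, so H* = 18.8.
From dB/dt = 0: 0.785(1 - B*/695) = 0.0129·18.8, giving B* = 695·(1 - 0.309) = 480.
From dH/dt = 0: 0.0061·480 - 0.164 = 0.0248C*, so C* = 2.76/0.0248 = 111.

B* ≈ 480, H* ≈ 18.8, C* ≈ 111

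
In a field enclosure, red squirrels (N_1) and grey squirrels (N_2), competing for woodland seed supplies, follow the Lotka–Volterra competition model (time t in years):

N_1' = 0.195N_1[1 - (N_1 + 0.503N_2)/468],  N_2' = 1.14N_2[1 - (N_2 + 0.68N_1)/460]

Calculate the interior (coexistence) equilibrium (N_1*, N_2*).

Setting both brackets to zero gives the nullclines N_1 + 0.503N_2 = 468 and 0.68N_1 + N_2 = 460.
Substituting N_2 = 460 - 0.68N_1 into the first: N_1(1 - 0.503·0.68) = 468 - 0.503·460.
So N_1* = 237/0.658 = 360, and then N_2* = 460 - 0.68·360 = 215.

N_1* ≈ 360, N_2* ≈ 215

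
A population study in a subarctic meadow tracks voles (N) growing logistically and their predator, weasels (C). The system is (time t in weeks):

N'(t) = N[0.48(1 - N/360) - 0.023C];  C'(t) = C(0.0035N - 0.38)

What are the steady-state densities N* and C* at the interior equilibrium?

From dC/dt = 0 with C > 0: 0.0035N* = 0.38, so N* = 109.
Substitute into dN/dt = 0: 0.48(1 - 109/360) = 0.023C*.
The bracket is 0.698, giving C* = 0.335/0.023 = 14.6.

N* ≈ 109, C* ≈ 14.6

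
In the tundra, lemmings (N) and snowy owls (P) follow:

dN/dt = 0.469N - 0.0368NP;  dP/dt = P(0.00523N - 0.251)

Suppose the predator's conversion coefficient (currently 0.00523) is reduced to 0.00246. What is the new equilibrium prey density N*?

At the interior fixed point, setting dP/dt = 0 with P > 0 fixes N* = (predator death rate)/(NP coefficient) — independent of the other coefficients.
With the change, N* = 0.251/0.00246 = 102; it rises from 48.

N* ≈ 102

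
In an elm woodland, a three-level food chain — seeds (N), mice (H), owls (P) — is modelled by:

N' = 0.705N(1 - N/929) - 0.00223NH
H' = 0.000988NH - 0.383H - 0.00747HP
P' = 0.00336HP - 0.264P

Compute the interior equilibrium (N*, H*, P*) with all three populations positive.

N* ≈ 698, H* ≈ 78.6, P* ≈ 41.1

From dP/dt = 0: 0.00336H* = 0.264, so H* = 78.6.
From dN/dt = 0: 0.705(1 - N*/929) = 0.00223·78.6, giving N* = 929·(1 - 0.249) = 698.
From dH/dt = 0: 0.000988·698 - 0.383 = 0.00747P*, so P* = 0.307/0.00747 = 41.1.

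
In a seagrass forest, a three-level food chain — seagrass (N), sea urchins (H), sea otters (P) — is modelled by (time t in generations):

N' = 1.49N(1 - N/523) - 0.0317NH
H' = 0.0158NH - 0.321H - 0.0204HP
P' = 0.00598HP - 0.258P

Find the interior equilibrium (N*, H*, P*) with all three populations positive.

N* ≈ 42.9, H* ≈ 43.1, P* ≈ 17.5

From dP/dt = 0: 0.00598H* = 0.258, so H* = 43.1.
From dN/dt = 0: 1.49(1 - N*/523) = 0.0317·43.1, giving N* = 523·(1 - 0.918) = 42.9.
From dH/dt = 0: 0.0158·42.9 - 0.321 = 0.0204P*, so P* = 0.357/0.0204 = 17.5.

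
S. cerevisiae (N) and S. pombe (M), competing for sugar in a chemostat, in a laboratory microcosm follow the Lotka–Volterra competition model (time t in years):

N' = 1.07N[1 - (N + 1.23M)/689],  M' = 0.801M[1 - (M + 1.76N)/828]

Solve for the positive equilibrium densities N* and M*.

Setting both brackets to zero gives the nullclines N + 1.23M = 689 and 1.76N + M = 828.
Substituting M = 828 - 1.76N into the first: N(1 - 1.23·1.76) = 689 - 1.23·828.
So N* = -329/-1.16 = 283, and then M* = 828 - 1.76·283 = 330.

N* ≈ 283, M* ≈ 330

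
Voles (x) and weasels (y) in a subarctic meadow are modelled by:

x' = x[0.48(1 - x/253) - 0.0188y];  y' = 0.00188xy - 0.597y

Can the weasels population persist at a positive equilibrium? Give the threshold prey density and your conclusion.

Threshold x = 318; K < 318, so no, the predator goes extinct.

The predator equation gives dy/dt > 0 only when x > 0.597/0.00188 = 318.
Without the predator, x → K = 253. Since 253 < 318, the predator cannot invade.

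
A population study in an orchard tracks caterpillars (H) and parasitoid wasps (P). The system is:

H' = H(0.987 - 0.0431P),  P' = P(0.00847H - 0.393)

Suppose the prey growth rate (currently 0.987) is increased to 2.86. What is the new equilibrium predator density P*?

P* ≈ 66.4

At the interior fixed point, setting dH/dt = 0 with H > 0 fixes P* = (prey growth rate)/(HP coefficient) — independent of the other coefficients.
With the change, P* = 2.86/0.0431 = 66.4; it rises from 22.9.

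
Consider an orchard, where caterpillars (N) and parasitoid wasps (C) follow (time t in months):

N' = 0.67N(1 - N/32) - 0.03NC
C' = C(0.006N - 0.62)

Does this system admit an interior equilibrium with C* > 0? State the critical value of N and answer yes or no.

The predator equation gives dC/dt > 0 only when N > 0.62/0.006 = 103.
Without the predator, N → K = 32. Since 32 < 103, the predator cannot invade.

Threshold N = 103; K < 103, so no, the predator goes extinct.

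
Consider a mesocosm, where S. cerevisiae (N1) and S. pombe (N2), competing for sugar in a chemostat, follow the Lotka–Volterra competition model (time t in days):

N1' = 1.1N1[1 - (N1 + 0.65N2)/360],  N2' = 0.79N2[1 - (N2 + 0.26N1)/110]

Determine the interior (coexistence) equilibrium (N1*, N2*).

N1* ≈ 347, N2* ≈ 19.7

Setting both brackets to zero gives the nullclines N1 + 0.65N2 = 360 and 0.26N1 + N2 = 110.
Substituting N2 = 110 - 0.26N1 into the first: N1(1 - 0.65·0.26) = 360 - 0.65·110.
So N1* = 288/0.831 = 347, and then N2* = 110 - 0.26·347 = 19.7.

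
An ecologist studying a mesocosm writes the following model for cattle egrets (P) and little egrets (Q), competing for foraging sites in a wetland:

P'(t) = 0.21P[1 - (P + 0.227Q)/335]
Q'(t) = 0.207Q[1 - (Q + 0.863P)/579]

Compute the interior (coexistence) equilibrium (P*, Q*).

P* ≈ 253, Q* ≈ 361

Setting both brackets to zero gives the nullclines P + 0.227Q = 335 and 0.863P + Q = 579.
Substituting Q = 579 - 0.863P into the first: P(1 - 0.227·0.863) = 335 - 0.227·579.
So P* = 204/0.804 = 253, and then Q* = 579 - 0.863·253 = 361.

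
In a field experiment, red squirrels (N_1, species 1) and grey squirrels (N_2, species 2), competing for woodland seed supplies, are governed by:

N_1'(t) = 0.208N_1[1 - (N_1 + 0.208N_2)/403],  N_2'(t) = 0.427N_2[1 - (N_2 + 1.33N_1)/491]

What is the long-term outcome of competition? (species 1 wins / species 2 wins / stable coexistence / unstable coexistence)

species 1 excludes species 2

Compare the nullcline intercepts: K1/α12 = 403/0.208 = 1940 > K2 = 491; K2/α21 = 491/1.33 = 369 < K1 = 403.
Since the inequalities point opposite ways, species 1 can invade but species 2 cannot.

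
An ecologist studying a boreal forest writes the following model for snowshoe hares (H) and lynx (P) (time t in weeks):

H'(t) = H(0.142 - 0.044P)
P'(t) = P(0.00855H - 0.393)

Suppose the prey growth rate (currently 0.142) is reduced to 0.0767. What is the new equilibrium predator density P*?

At the interior fixed point, setting dH/dt = 0 with H > 0 fixes P* = (prey growth rate)/(HP coefficient) — independent of the other coefficients.
With the change, P* = 0.0767/0.044 = 1.74; it falls from 3.23.

P* ≈ 1.74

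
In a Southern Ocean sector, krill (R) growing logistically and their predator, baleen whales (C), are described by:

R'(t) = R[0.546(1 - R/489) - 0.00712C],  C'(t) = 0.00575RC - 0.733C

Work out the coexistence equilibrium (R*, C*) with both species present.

R* ≈ 127, C* ≈ 56.7

From dC/dt = 0 with C > 0: 0.00575R* = 0.733, so R* = 127.
Substitute into dR/dt = 0: 0.546(1 - 127/489) = 0.00712C*.
The bracket is 0.739, giving C* = 0.404/0.00712 = 56.7.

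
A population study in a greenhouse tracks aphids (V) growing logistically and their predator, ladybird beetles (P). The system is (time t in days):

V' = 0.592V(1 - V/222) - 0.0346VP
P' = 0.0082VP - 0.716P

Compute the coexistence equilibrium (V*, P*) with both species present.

From dP/dt = 0 with P > 0: 0.0082V* = 0.716, so V* = 87.3.
Substitute into dV/dt = 0: 0.592(1 - 87.3/222) = 0.0346P*.
The bracket is 0.607, giving P* = 0.359/0.0346 = 10.4.

V* ≈ 87.3, P* ≈ 10.4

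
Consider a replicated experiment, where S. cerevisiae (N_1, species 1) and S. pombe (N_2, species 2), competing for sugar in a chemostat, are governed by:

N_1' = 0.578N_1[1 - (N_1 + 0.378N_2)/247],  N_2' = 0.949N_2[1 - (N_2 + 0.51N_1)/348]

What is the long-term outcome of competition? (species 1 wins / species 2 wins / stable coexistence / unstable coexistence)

Compare the nullcline intercepts: K1/α12 = 247/0.378 = 653 > K2 = 348; K2/α21 = 348/0.51 = 682 > K1 = 247.
Since both inequalities hold, each species can invade when rare, so the interior equilibrium is stable.

stable coexistence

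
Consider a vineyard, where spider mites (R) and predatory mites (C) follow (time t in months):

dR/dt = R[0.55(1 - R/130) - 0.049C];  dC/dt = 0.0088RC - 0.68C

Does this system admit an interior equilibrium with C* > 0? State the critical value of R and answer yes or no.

The predator equation gives dC/dt > 0 only when R > 0.68/0.0088 = 77.3.
Without the predator, R → K = 130. Since 130 > 77.3, the predator can invade and persist.

Threshold R = 77.3; K > 77.3, so yes, the predator persists.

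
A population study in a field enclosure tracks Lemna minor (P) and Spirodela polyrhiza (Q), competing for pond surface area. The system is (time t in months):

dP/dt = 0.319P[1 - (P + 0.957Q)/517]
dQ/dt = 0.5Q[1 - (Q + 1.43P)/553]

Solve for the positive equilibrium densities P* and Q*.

Setting both brackets to zero gives the nullclines P + 0.957Q = 517 and 1.43P + Q = 553.
Substituting Q = 553 - 1.43P into the first: P(1 - 0.957·1.43) = 517 - 0.957·553.
So P* = -12.2/-0.369 = 33.2, and then Q* = 553 - 1.43·33.2 = 506.

P* ≈ 33.2, Q* ≈ 506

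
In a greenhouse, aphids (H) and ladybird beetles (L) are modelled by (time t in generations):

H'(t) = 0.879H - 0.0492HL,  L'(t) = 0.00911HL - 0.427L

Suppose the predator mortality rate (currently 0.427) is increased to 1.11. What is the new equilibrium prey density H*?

H* ≈ 122

At the interior fixed point, setting dL/dt = 0 with L > 0 fixes H* = (predator death rate)/(HL coefficient) — independent of the other coefficients.
With the change, H* = 1.11/0.00911 = 122; it rises from 46.9.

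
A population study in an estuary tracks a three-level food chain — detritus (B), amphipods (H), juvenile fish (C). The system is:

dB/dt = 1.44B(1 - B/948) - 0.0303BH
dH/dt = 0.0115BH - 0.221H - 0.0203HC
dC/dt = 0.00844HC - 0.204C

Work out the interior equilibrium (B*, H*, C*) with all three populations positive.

B* ≈ 466, H* ≈ 24.2, C* ≈ 253

From dC/dt = 0: 0.00844H* = 0.204, so H* = 24.2.
From dB/dt = 0: 1.44(1 - B*/948) = 0.0303·24.2, giving B* = 948·(1 - 0.509) = 466.
From dH/dt = 0: 0.0115·466 - 0.221 = 0.0203C*, so C* = 5.14/0.0203 = 253.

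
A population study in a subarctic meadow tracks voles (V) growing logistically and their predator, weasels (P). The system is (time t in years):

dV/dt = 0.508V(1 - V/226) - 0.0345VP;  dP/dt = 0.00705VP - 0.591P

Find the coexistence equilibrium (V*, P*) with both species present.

From dP/dt = 0 with P > 0: 0.00705V* = 0.591, so V* = 83.8.
Substitute into dV/dt = 0: 0.508(1 - 83.8/226) = 0.0345P*.
The bracket is 0.629, giving P* = 0.32/0.0345 = 9.26.

V* ≈ 83.8, P* ≈ 9.26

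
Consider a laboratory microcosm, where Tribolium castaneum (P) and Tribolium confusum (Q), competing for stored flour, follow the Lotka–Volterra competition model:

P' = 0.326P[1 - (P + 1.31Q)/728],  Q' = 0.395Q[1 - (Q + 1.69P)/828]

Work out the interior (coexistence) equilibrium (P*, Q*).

Setting both brackets to zero gives the nullclines P + 1.31Q = 728 and 1.69P + Q = 828.
Substituting Q = 828 - 1.69P into the first: P(1 - 1.31·1.69) = 728 - 1.31·828.
So P* = -357/-1.21 = 294, and then Q* = 828 - 1.69·294 = 331.

P* ≈ 294, Q* ≈ 331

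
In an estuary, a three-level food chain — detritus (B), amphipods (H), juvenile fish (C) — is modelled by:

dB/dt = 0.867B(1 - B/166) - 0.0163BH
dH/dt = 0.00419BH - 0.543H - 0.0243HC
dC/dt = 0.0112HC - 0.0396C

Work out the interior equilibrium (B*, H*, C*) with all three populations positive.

B* ≈ 155, H* ≈ 3.54, C* ≈ 4.37

From dC/dt = 0: 0.0112H* = 0.0396, so H* = 3.54.
From dB/dt = 0: 0.867(1 - B*/166) = 0.0163·3.54, giving B* = 166·(1 - 0.0665) = 155.
From dH/dt = 0: 0.00419·155 - 0.543 = 0.0243C*, so C* = 0.106/0.0243 = 4.37.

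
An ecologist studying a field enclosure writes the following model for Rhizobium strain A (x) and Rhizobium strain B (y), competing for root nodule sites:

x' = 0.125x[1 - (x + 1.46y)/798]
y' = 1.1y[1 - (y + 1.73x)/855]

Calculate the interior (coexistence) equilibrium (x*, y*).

x* ≈ 295, y* ≈ 344

Setting both brackets to zero gives the nullclines x + 1.46y = 798 and 1.73x + y = 855.
Substituting y = 855 - 1.73x into the first: x(1 - 1.46·1.73) = 798 - 1.46·855.
So x* = -450/-1.53 = 295, and then y* = 855 - 1.73·295 = 344.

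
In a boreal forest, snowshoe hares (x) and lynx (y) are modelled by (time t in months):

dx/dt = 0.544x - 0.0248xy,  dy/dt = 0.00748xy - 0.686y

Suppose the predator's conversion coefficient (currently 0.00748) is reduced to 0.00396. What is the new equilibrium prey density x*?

At the interior fixed point, setting dy/dt = 0 with y > 0 fixes x* = (predator death rate)/(xy coefficient) — independent of the other coefficients.
With the change, x* = 0.686/0.00396 = 173; it rises from 91.7.

x* ≈ 173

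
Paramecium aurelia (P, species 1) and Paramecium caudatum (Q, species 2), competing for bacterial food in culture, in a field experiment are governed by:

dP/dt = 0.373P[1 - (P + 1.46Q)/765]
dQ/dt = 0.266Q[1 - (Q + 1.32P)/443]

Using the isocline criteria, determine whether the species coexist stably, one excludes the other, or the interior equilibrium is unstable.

Compare the nullcline intercepts: K1/α12 = 765/1.46 = 524 > K2 = 443; K2/α21 = 443/1.32 = 336 < K1 = 765.
Since the inequalities point opposite ways, species 1 can invade but species 2 cannot.

species 1 excludes species 2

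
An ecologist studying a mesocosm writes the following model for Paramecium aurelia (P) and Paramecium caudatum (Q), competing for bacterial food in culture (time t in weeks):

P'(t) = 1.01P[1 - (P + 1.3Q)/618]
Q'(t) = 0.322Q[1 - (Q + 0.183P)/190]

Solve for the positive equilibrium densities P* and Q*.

P* ≈ 487, Q* ≈ 101

Setting both brackets to zero gives the nullclines P + 1.3Q = 618 and 0.183P + Q = 190.
Substituting Q = 190 - 0.183P into the first: P(1 - 1.3·0.183) = 618 - 1.3·190.
So P* = 371/0.762 = 487, and then Q* = 190 - 0.183·487 = 101.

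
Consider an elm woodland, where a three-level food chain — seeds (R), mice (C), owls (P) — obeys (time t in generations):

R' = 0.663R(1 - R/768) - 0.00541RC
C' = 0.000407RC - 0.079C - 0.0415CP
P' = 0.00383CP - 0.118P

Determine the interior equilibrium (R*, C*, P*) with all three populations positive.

From dP/dt = 0: 0.00383C* = 0.118, so C* = 30.8.
From dR/dt = 0: 0.663(1 - R*/768) = 0.00541·30.8, giving R* = 768·(1 - 0.251) = 575.
From dC/dt = 0: 0.000407·575 - 0.079 = 0.0415P*, so P* = 0.155/0.0415 = 3.73.

R* ≈ 575, C* ≈ 30.8, P* ≈ 3.73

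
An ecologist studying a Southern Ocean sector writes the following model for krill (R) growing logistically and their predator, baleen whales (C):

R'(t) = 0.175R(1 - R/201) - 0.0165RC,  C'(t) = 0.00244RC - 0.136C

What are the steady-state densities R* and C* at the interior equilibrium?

R* ≈ 55.7, C* ≈ 7.66

From dC/dt = 0 with C > 0: 0.00244R* = 0.136, so R* = 55.7.
Substitute into dR/dt = 0: 0.175(1 - 55.7/201) = 0.0165C*.
The bracket is 0.723, giving C* = 0.126/0.0165 = 7.66.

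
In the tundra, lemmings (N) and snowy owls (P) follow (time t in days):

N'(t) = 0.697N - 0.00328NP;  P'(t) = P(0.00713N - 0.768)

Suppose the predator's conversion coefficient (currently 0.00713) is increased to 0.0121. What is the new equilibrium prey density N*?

At the interior fixed point, setting dP/dt = 0 with P > 0 fixes N* = (predator death rate)/(NP coefficient) — independent of the other coefficients.
With the change, N* = 0.768/0.0121 = 63.5; it falls from 108.

N* ≈ 63.5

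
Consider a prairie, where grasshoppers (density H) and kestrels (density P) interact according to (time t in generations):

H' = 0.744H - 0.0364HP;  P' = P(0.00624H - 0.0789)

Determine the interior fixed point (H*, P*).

Set dP/dt = 0 with P > 0: 0.00624H - 0.0789 = 0, so H* = 0.0789/0.00624 = 12.6.
Set dH/dt = 0 with H > 0: 0.744 - 0.0364P = 0, so P* = 0.744/0.0364 = 20.4.

H* ≈ 12.6, P* ≈ 20.4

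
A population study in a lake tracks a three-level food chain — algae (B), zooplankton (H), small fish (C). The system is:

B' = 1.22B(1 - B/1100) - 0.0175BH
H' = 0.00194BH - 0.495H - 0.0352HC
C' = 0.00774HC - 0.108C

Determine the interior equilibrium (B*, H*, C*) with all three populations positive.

From dC/dt = 0: 0.00774H* = 0.108, so H* = 14.
From dB/dt = 0: 1.22(1 - B*/1100) = 0.0175·14, giving B* = 1100·(1 - 0.2) = 880.
From dH/dt = 0: 0.00194·880 - 0.495 = 0.0352C*, so C* = 1.21/0.0352 = 34.4.

B* ≈ 880, H* ≈ 14, C* ≈ 34.4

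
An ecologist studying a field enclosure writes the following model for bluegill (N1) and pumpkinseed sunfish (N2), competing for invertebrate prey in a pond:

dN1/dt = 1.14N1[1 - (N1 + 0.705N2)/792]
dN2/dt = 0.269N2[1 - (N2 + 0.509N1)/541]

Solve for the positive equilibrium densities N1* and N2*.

Setting both brackets to zero gives the nullclines N1 + 0.705N2 = 792 and 0.509N1 + N2 = 541.
Substituting N2 = 541 - 0.509N1 into the first: N1(1 - 0.705·0.509) = 792 - 0.705·541.
So N1* = 411/0.641 = 640, and then N2* = 541 - 0.509·640 = 215.

N1* ≈ 640, N2* ≈ 215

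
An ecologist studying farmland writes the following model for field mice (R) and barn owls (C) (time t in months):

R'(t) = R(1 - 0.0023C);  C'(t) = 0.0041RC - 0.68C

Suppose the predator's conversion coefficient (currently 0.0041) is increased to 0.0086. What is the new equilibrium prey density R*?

At the interior fixed point, setting dC/dt = 0 with C > 0 fixes R* = (predator death rate)/(RC coefficient) — independent of the other coefficients.
With the change, R* = 0.68/0.0086 = 79.1; it falls from 166.

R* ≈ 79.1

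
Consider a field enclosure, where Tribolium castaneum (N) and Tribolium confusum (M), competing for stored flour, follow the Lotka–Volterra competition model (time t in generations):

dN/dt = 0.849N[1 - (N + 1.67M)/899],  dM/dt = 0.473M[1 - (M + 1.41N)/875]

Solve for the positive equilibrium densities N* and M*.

N* ≈ 415, M* ≈ 290

Setting both brackets to zero gives the nullclines N + 1.67M = 899 and 1.41N + M = 875.
Substituting M = 875 - 1.41N into the first: N(1 - 1.67·1.41) = 899 - 1.67·875.
So N* = -562/-1.35 = 415, and then M* = 875 - 1.41·415 = 290.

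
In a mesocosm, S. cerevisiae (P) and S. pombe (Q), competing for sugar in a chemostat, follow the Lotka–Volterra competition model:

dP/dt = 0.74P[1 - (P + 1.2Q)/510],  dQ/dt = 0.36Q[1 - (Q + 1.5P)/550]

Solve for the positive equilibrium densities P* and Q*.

P* ≈ 188, Q* ≈ 269

Setting both brackets to zero gives the nullclines P + 1.2Q = 510 and 1.5P + Q = 550.
Substituting Q = 550 - 1.5P into the first: P(1 - 1.2·1.5) = 510 - 1.2·550.
So P* = -150/-0.8 = 188, and then Q* = 550 - 1.5·188 = 269.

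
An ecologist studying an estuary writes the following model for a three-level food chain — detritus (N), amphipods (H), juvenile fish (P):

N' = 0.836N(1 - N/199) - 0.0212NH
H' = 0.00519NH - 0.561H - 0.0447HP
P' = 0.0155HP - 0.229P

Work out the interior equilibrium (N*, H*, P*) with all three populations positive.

From dP/dt = 0: 0.0155H* = 0.229, so H* = 14.8.
From dN/dt = 0: 0.836(1 - N*/199) = 0.0212·14.8, giving N* = 199·(1 - 0.375) = 124.
From dH/dt = 0: 0.00519·124 - 0.561 = 0.0447P*, so P* = 0.0849/0.0447 = 1.9.

N* ≈ 124, H* ≈ 14.8, P* ≈ 1.9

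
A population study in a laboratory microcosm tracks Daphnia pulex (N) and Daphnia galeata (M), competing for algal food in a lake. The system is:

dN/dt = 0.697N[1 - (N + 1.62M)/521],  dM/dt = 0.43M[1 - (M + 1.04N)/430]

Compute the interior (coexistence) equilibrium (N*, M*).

Setting both brackets to zero gives the nullclines N + 1.62M = 521 and 1.04N + M = 430.
Substituting M = 430 - 1.04N into the first: N(1 - 1.62·1.04) = 521 - 1.62·430.
So N* = -176/-0.685 = 256, and then M* = 430 - 1.04·256 = 163.

N* ≈ 256, M* ≈ 163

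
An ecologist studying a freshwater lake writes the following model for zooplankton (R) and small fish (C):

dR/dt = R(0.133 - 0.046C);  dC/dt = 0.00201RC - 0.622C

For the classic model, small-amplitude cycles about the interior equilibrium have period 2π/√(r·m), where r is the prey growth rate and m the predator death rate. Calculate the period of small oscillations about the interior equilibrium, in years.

Here r = 0.133 and m = 0.622, so r·m = 0.0827.
ω = √0.0827 = 0.288 per year, hence T = 2π/ω ≈ 21.8 years.

T ≈ 21.8 years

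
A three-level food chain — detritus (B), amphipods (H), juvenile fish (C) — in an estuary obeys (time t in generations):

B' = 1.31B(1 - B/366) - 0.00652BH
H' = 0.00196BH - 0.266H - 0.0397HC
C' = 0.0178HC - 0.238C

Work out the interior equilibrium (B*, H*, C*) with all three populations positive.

From dC/dt = 0: 0.0178H* = 0.238, so H* = 13.4.
From dB/dt = 0: 1.31(1 - B*/366) = 0.00652·13.4, giving B* = 366·(1 - 0.0665) = 342.
From dH/dt = 0: 0.00196·342 - 0.266 = 0.0397C*, so C* = 0.404/0.0397 = 10.2.

B* ≈ 342, H* ≈ 13.4, C* ≈ 10.2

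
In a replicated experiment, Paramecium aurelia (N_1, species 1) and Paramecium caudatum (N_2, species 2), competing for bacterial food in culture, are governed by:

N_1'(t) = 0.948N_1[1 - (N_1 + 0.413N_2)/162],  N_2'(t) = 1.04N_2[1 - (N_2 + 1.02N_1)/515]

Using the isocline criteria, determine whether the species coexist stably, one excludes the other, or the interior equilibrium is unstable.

Compare the nullcline intercepts: K1/α12 = 162/0.413 = 392 < K2 = 515; K2/α21 = 515/1.02 = 505 > K1 = 162.
Since the inequalities point opposite ways, species 2 can invade but species 1 cannot.

species 2 excludes species 1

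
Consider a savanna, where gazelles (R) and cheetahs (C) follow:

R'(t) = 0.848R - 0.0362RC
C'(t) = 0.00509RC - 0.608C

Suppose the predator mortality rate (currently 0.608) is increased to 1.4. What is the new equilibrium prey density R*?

At the interior fixed point, setting dC/dt = 0 with C > 0 fixes R* = (predator death rate)/(RC coefficient) — independent of the other coefficients.
With the change, R* = 1.4/0.00509 = 275; it rises from 119.

R* ≈ 275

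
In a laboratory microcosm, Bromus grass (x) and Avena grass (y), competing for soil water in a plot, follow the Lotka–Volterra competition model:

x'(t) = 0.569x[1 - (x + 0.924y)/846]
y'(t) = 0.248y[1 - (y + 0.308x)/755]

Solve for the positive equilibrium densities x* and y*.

x* ≈ 207, y* ≈ 691

Setting both brackets to zero gives the nullclines x + 0.924y = 846 and 0.308x + y = 755.
Substituting y = 755 - 0.308x into the first: x(1 - 0.924·0.308) = 846 - 0.924·755.
So x* = 148/0.715 = 207, and then y* = 755 - 0.308·207 = 691.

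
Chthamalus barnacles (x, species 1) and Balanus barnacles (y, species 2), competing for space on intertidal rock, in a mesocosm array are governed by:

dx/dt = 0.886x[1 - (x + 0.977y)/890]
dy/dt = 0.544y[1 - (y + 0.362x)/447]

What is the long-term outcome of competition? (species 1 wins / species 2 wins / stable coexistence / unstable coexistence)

Compare the nullcline intercepts: K1/α12 = 890/0.977 = 911 > K2 = 447; K2/α21 = 447/0.362 = 1230 > K1 = 890.
Since both inequalities hold, each species can invade when rare, so the interior equilibrium is stable.

stable coexistence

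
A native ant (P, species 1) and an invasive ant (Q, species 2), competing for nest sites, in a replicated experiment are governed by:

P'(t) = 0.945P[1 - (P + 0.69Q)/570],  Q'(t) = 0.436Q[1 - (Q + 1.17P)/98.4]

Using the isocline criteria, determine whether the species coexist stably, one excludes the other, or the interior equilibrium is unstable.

Compare the nullcline intercepts: K1/α12 = 570/0.69 = 826 > K2 = 98.4; K2/α21 = 98.4/1.17 = 84.1 < K1 = 570.
Since the inequalities point opposite ways, species 1 can invade but species 2 cannot.

species 1 excludes species 2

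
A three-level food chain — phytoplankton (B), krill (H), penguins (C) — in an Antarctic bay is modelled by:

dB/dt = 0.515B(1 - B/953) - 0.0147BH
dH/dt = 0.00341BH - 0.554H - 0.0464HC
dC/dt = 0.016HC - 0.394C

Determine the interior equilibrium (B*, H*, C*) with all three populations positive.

B* ≈ 283, H* ≈ 24.6, C* ≈ 8.87

From dC/dt = 0: 0.016H* = 0.394, so H* = 24.6.
From dB/dt = 0: 0.515(1 - B*/953) = 0.0147·24.6, giving B* = 953·(1 - 0.703) = 283.
From dH/dt = 0: 0.00341·283 - 0.554 = 0.0464C*, so C* = 0.412/0.0464 = 8.87.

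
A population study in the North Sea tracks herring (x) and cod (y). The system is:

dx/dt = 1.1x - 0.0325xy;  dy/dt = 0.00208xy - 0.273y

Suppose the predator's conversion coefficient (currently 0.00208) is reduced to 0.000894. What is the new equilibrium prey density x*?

At the interior fixed point, setting dy/dt = 0 with y > 0 fixes x* = (predator death rate)/(xy coefficient) — independent of the other coefficients.
With the change, x* = 0.273/0.000894 = 305; it rises from 131.

x* ≈ 305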